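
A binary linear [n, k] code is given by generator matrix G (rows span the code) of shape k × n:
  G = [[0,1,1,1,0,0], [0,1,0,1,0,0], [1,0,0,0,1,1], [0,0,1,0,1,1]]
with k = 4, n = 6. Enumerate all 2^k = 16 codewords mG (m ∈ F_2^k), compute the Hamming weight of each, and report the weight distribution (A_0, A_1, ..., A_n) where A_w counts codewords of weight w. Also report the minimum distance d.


Weight distribution: A_0 = 1, A_1 = 2, A_2 = 3, A_3 = 4, A_4 = 3, A_5 = 2, A_6 = 1. Minimum distance d = 1.

Enumerate all 2^4 = 16 messages m ∈ F_2^4.
For each, compute codeword c = mG in F_2^6, then tally its weight.
  m = 0000 → c = 000000, weight = 0.
  m = 1000 → c = 011100, weight = 3.
  m = 0100 → c = 010100, weight = 2.
  m = 1100 → c = 001000, weight = 1.
  m = 0010 → c = 100011, weight = 3.
  m = 1010 → c = 111111, weight = 6.
  m = 0110 → c = 110111, weight = 5.
  m = 1110 → c = 101011, weight = 4.
  m = 0001 → c = 001011, weight = 3.
  m = 1001 → c = 010111, weight = 4.
  m = 0101 → c = 011111, weight = 5.
  m = 1101 → c = 000011, weight = 2.
  m = 0011 → c = 101000, weight = 2.
  m = 1011 → c = 110100, weight = 3.
  m = 0111 → c = 111100, weight = 4.
  m = 1111 → c = 100000, weight = 1.
Tally weights:
  weight 0: 1 codewords.
  weight 1: 2 codewords.
  weight 2: 3 codewords.
  weight 3: 4 codewords.
  weight 4: 3 codewords.
  weight 5: 2 codewords.
  weight 6: 1 codewords.
Minimum distance d = smallest w > 0 with A_w > 0 = 1.
Sanity: Σ A_w = 16 = 2^4 = 16 ✓.


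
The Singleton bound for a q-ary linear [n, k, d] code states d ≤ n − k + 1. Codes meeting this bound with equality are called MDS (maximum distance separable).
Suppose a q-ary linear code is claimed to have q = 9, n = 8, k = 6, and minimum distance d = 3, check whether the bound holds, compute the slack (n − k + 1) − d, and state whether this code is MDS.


Singleton RHS = n − k + 1 = 3, slack = 0, bound satisfied, MDS.

Singleton bound: d ≤ n − k + 1.
Here n = 8, k = 6, so n − k + 1 = 3.
Given d = 3, check d ≤ 3: YES.
Slack = (n − k + 1) − d = 0.
The code is MDS (slack = 0).
Description: the claimed parameters are [8, 6, 3]_9; such a code would be MDS (meets Singleton bound).


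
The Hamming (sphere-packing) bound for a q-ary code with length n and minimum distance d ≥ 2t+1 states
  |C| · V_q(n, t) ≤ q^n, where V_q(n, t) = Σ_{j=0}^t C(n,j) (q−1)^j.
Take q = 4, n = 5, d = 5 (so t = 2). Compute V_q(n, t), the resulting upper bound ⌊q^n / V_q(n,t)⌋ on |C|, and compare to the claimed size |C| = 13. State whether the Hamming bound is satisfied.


V_q(n, t) = 106, q^n = 1024, Hamming bound = 9, |C| = 13 > bound (violated).

Step 1: Compute V_q(n, t) = Σ_{j=0}^2 C(n, j) (q−1)^j.
  j = 0: C(5,0)·(3)^0 = 1·1 = 1.
  j = 1: C(5,1)·(3)^1 = 5·3 = 15.
  j = 2: C(5,2)·(3)^2 = 10·9 = 90.
  V_q(n, t) = 1 + 15 + 90 = 106.
Step 2: q^n = 4^5 = 1024.
Step 3: Hamming bound ⌊q^n / V_q(n,t)⌋ = ⌊1024/106⌋ = 9.
Step 4: Compare |C| = 13 to 9: violated.
The claimed |C| lies above the Hamming bound, so no 4-ary code of length 5 with d ≥ 5 can have 13 codewords.


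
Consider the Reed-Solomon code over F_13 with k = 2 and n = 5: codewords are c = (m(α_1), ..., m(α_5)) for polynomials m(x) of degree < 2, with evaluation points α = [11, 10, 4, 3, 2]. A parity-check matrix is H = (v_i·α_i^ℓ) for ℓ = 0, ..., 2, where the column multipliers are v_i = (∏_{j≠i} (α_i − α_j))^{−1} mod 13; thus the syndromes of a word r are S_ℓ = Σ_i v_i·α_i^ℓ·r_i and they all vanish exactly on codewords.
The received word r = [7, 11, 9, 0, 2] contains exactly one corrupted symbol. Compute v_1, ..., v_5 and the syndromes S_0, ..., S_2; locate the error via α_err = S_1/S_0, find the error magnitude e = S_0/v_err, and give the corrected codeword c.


S = (11, 9, 5), error at position 5, error magnitude e = 11, c = [7, 11, 9, 0, 4].

Step 1: column multipliers v_i = (∏_{j≠i}(α_i − α_j))^{−1} mod 13.
  i = 1 (α = 11): (11−10)(11−4)(11−3)(11−2) = 1·7·8·9 = 504 ≡ 10, so v_1 = 10^{−1} = 4 (mod 13).
  i = 2 (α = 10): (10−11)(10−4)(10−3)(10−2) = (−1)·6·7·8 = −336 ≡ 2, so v_2 = 2^{−1} = 7 (mod 13).
  i = 3 (α = 4): (4−11)(4−10)(4−3)(4−2) = (−7)·(−6)·1·2 = 84 ≡ 6, so v_3 = 6^{−1} = 11 (mod 13).
  i = 4 (α = 3): (3−11)(3−10)(3−4)(3−2) = (−8)·(−7)·(−1)·1 = −56 ≡ 9, so v_4 = 9^{−1} = 3 (mod 13).
  i = 5 (α = 2): (2−11)(2−10)(2−4)(2−3) = (−9)·(−8)·(−2)·(−1) = 144 ≡ 1, so v_5 = 1^{−1} = 1 (mod 13).
  v = [4, 7, 11, 3, 1].
Step 2: syndromes of r = [7, 11, 9, 0, 2] (all sums mod 13).
  S_0 = Σ v_i r_i = 4·7 + 7·11 + 11·9 + 3·0 + 1·2 = 206 ≡ 11.
  S_1 = Σ v_i α_i r_i = 4·11·7 + 7·10·11 + 11·4·9 + 3·3·0 + 1·2·2 = 1478 ≡ 9.
  α_i^2 mod 13 = [4, 9, 3, 9, 4].
  S_2 = Σ v_i α_i^2 r_i = 4·4·7 + 7·9·11 + 11·3·9 + 3·9·0 + 1·4·2 = 1110 ≡ 5.
  S = (11, 9, 5) ≠ 0, so r is not a codeword (an error is present).
Step 3: locate the error. For a single error e at position i, S_ℓ = v_i·e·α_i^ℓ, so α_err = S_1/S_0.
  S_0^{−1} = 11^{−1} = 6 (mod 13), so α_err = 9·6 = 54 ≡ 2 = α_5. Error position i = 5.
  Consistency check: S_2/S_1 = 5·3 = 15 ≡ 2 = α_err ✓ (single-error assumption holds).
Step 4: error magnitude e = S_0/v_5 = S_0·∏_{j≠5}(α_5 − α_j) = 11·1 = 11 ≡ 11 (mod 13).
Step 5: correct position 5: c_5 = r_5 − e = 2 − 11 ≡ 4 (mod 13). Hence c = [7, 11, 9, 0, 4].
  Check: interpolating c through the α_i gives m(x) = 12 + 9·x (degree < 2) with m(α_i) = c_i for every i, so c is indeed a codeword.


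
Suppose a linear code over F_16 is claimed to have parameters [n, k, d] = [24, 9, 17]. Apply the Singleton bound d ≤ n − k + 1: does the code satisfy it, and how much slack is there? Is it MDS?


Singleton RHS = n − k + 1 = 16, slack = -1, bound violated (no such code; not MDS).

Singleton bound: d ≤ n − k + 1.
Here n = 24, k = 9, so n − k + 1 = 16.
Given d = 17, check d ≤ 16: NO.
Slack = (n − k + 1) − d = -1.
The slack is negative: d = 17 exceeds n − k + 1 = 16 by 1, so the Singleton bound is violated and no linear [24, 9, 17]_16 code can exist. In particular it is not MDS (MDS requires d = n − k + 1 exactly).
Description: the claimed parameters are [24, 9, 17]_16; such a code would be impossible (violates the Singleton bound).


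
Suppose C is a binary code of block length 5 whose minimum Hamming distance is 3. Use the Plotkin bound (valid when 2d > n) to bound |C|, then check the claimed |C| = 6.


Plotkin bound M ≤ 6; given |C| = 6 ≤ bound (satisfied).

Check applicability: 2d = 6, n = 5.
2d − n = 1 > 0, so Plotkin applies.
Compute d/(2d−n) = 3/1 ≈ 3.0000.
⌊d/(2d−n)⌋ = 3.
Plotkin bound: M ≤ 2·3 = 6.
Given |C| = 6, check: satisfied.
This |C| is at the Plotkin bound.


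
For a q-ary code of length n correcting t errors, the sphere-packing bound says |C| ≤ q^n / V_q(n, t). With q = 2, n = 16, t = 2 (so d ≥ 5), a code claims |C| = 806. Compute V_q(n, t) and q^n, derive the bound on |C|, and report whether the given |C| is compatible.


V_q(n, t) = 137, q^n = 65536, Hamming bound = 478, |C| = 806 > bound (violated).

Step 1: Compute V_q(n, t) = Σ_{j=0}^2 C(n, j) (q−1)^j.
  j = 0: C(16,0)·(1)^0 = 1·1 = 1.
  j = 1: C(16,1)·(1)^1 = 16·1 = 16.
  j = 2: C(16,2)·(1)^2 = 120·1 = 120.
  V_q(n, t) = 1 + 16 + 120 = 137.
Step 2: q^n = 2^16 = 65536.
Step 3: Hamming bound ⌊q^n / V_q(n,t)⌋ = ⌊65536/137⌋ = 478.
Step 4: Compare |C| = 806 to 478: violated.
The claimed |C| lies above the Hamming bound, so no 2-ary code of length 16 with d ≥ 5 can have 806 codewords.


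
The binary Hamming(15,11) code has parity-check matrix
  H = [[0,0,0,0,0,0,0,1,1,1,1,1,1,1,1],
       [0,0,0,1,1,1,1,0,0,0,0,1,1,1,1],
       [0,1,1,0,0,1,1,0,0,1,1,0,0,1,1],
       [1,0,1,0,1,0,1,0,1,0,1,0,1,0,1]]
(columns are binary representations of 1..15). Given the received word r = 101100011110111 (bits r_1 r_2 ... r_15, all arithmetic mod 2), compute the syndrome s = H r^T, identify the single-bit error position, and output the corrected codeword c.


s = (1, 0, 1, 0)^T, error position = 10, corrected codeword c = 101100011010111

Compute s = H r^T mod 2 one row at a time:
  s_1 = 1 + 1 + 1 + 1 + 0 + 1 + 1 + 1 = 7 ≡ 1 (mod 2).
  s_2 = 1 + 0 + 0 + 0 + 0 + 1 + 1 + 1 = 4 ≡ 0 (mod 2).
  s_3 = 0 + 1 + 0 + 0 + 1 + 1 + 1 + 1 = 5 ≡ 1 (mod 2).
  s_4 = 1 + 1 + 0 + 0 + 1 + 1 + 1 + 1 = 6 ≡ 0 (mod 2).
s = (1, 0, 1, 0)^T — this equals column 10 of H (binary 1010), so error is at position 10.
Correct: flip bit 10 of r = 101100011110111 to get c = 101100011010111.


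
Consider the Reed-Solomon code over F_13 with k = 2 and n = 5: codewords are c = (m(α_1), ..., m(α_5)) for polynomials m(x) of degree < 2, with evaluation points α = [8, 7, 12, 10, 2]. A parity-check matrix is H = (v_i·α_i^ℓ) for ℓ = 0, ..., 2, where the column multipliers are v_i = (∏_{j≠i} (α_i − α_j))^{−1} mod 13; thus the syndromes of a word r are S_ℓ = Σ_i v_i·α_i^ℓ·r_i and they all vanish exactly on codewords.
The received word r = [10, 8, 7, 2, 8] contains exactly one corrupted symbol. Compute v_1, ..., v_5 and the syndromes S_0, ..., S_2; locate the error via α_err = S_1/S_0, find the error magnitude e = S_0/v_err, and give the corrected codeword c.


S = (11, 12, 6), error at position 2, error magnitude e = 7, c = [10, 1, 7, 2, 8].

Step 1: column multipliers v_i = (∏_{j≠i}(α_i − α_j))^{−1} mod 13.
  i = 1 (α = 8): (8−7)(8−12)(8−10)(8−2) = 1·(−4)·(−2)·6 = 48 ≡ 9, so v_1 = 9^{−1} = 3 (mod 13).
  i = 2 (α = 7): (7−8)(7−12)(7−10)(7−2) = (−1)·(−5)·(−3)·5 = −75 ≡ 3, so v_2 = 3^{−1} = 9 (mod 13).
  i = 3 (α = 12): (12−8)(12−7)(12−10)(12−2) = 4·5·2·10 = 400 ≡ 10, so v_3 = 10^{−1} = 4 (mod 13).
  i = 4 (α = 10): (10−8)(10−7)(10−12)(10−2) = 2·3·(−2)·8 = −96 ≡ 8, so v_4 = 8^{−1} = 5 (mod 13).
  i = 5 (α = 2): (2−8)(2−7)(2−12)(2−10) = (−6)·(−5)·(−10)·(−8) = 2400 ≡ 8, so v_5 = 8^{−1} = 5 (mod 13).
  v = [3, 9, 4, 5, 5].
Step 2: syndromes of r = [10, 8, 7, 2, 8] (all sums mod 13).
  S_0 = Σ v_i r_i = 3·10 + 9·8 + 4·7 + 5·2 + 5·8 = 180 ≡ 11.
  S_1 = Σ v_i α_i r_i = 3·8·10 + 9·7·8 + 4·12·7 + 5·10·2 + 5·2·8 = 1260 ≡ 12.
  α_i^2 mod 13 = [12, 10, 1, 9, 4].
  S_2 = Σ v_i α_i^2 r_i = 3·12·10 + 9·10·8 + 4·1·7 + 5·9·2 + 5·4·8 = 1358 ≡ 6.
  S = (11, 12, 6) ≠ 0, so r is not a codeword (an error is present).
Step 3: locate the error. For a single error e at position i, S_ℓ = v_i·e·α_i^ℓ, so α_err = S_1/S_0.
  S_0^{−1} = 11^{−1} = 6 (mod 13), so α_err = 12·6 = 72 ≡ 7 = α_2. Error position i = 2.
  Consistency check: S_2/S_1 = 6·12 = 72 ≡ 7 = α_err ✓ (single-error assumption holds).
Step 4: error magnitude e = S_0/v_2 = S_0·∏_{j≠2}(α_2 − α_j) = 11·3 = 33 ≡ 7 (mod 13).
Step 5: correct position 2: c_2 = r_2 − e = 8 − 7 ≡ 1 (mod 13). Hence c = [10, 1, 7, 2, 8].
  Check: interpolating c through the α_i gives m(x) = 3 + 9·x (degree < 2) with m(α_i) = c_i for every i, so c is indeed a codeword.


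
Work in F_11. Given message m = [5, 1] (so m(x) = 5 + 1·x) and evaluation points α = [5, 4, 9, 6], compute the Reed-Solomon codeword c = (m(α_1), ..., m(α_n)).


c = [10, 9, 3, 0]

Message polynomial: m(x) = 5 + 1·x (mod 11).
For each evaluation point α_i, compute m(α_i) mod 11:
  α_1 = 5: Horner steps 1 → 10, so m(5) = 10.
  α_2 = 4: Horner steps 1 → 9, so m(4) = 9.
  α_3 = 9: Horner steps 1 → 3, so m(9) = 3.
  α_4 = 6: Horner steps 1 → 0, so m(6) = 0.
Codeword c = [10, 9, 3, 0] ∈ F_11^4.


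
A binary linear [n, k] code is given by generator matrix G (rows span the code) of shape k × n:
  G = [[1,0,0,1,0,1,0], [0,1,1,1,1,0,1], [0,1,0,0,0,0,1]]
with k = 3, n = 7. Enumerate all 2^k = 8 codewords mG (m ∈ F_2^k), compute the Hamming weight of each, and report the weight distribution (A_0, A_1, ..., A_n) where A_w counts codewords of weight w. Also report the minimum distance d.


Weight distribution: A_0 = 1, A_2 = 1, A_3 = 2, A_4 = 1, A_5 = 2, A_6 = 1. Minimum distance d = 2.

Enumerate all 2^3 = 8 messages m ∈ F_2^3.
For each, compute codeword c = mG in F_2^7, then tally its weight.
  m = 000 → c = 0000000, weight = 0.
  m = 100 → c = 1001010, weight = 3.
  m = 010 → c = 0111101, weight = 5.
  m = 110 → c = 1110111, weight = 6.
  m = 001 → c = 0100001, weight = 2.
  m = 101 → c = 1101011, weight = 5.
  m = 011 → c = 0011100, weight = 3.
  m = 111 → c = 1010110, weight = 4.
Tally weights:
  weight 0: 1 codewords.
  weight 2: 1 codewords.
  weight 3: 2 codewords.
  weight 4: 1 codewords.
  weight 5: 2 codewords.
  weight 6: 1 codewords.
Minimum distance d = smallest w > 0 with A_w > 0 = 2.
Sanity: Σ A_w = 8 = 2^3 = 8 ✓.


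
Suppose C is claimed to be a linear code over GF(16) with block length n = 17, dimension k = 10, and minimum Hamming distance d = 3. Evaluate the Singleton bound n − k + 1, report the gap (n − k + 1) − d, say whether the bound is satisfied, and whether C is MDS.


Singleton RHS = n − k + 1 = 8, slack = 5, bound satisfied, not MDS.

Singleton bound: d ≤ n − k + 1.
Here n = 17, k = 10, so n − k + 1 = 8.
Given d = 3, check d ≤ 8: YES.
Slack = (n − k + 1) − d = 5.
The code is NOT MDS (slack = 5 > 0).
Description: the claimed parameters are [17, 10, 3]_16; such a code would be non-MDS.


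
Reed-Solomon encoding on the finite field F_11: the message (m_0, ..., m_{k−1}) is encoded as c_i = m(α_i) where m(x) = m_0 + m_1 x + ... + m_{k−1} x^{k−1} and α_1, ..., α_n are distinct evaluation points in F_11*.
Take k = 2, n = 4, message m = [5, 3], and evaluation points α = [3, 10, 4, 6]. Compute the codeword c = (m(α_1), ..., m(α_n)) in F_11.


c = [3, 2, 6, 1]

Message polynomial: m(x) = 5 + 3·x (mod 11).
For each evaluation point α_i, compute m(α_i) mod 11:
  α_1 = 3: Horner steps 3 → 3, so m(3) = 3.
  α_2 = 10: Horner steps 3 → 2, so m(10) = 2.
  α_3 = 4: Horner steps 3 → 6, so m(4) = 6.
  α_4 = 6: Horner steps 3 → 1, so m(6) = 1.
Codeword c = [3, 2, 6, 1] ∈ F_11^4.


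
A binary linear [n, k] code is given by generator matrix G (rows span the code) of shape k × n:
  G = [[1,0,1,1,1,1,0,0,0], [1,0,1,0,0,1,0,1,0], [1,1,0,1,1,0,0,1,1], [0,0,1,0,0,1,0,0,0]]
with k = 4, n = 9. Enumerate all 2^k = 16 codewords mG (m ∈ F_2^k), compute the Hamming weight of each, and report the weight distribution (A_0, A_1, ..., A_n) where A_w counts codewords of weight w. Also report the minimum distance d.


Weight distribution: A_0 = 1, A_2 = 2, A_3 = 4, A_4 = 2, A_5 = 4, A_6 = 2, A_8 = 1. Minimum distance d = 2.

Enumerate all 2^4 = 16 messages m ∈ F_2^4.
For each, compute codeword c = mG in F_2^9, then tally its weight.
  m = 0000 → c = 000000000, weight = 0.
  m = 1000 → c = 101111000, weight = 5.
  m = 0100 → c = 101001010, weight = 4.
  m = 1100 → c = 000110010, weight = 3.
  m = 0010 → c = 110110011, weight = 6.
  m = 1010 → c = 011001011, weight = 5.
  m = 0110 → c = 011111001, weight = 6.
  m = 1110 → c = 110000001, weight = 3.
  m = 0001 → c = 001001000, weight = 2.
  m = 1001 → c = 100110000, weight = 3.
  m = 0101 → c = 100000010, weight = 2.
  m = 1101 → c = 001111010, weight = 5.
  m = 0011 → c = 111111011, weight = 8.
  m = 1011 → c = 010000011, weight = 3.
  m = 0111 → c = 010110001, weight = 4.
  m = 1111 → c = 111001001, weight = 5.
Tally weights:
  weight 0: 1 codewords.
  weight 2: 2 codewords.
  weight 3: 4 codewords.
  weight 4: 2 codewords.
  weight 5: 4 codewords.
  weight 6: 2 codewords.
  weight 8: 1 codewords.
Minimum distance d = smallest w > 0 with A_w > 0 = 2.
Sanity: Σ A_w = 16 = 2^4 = 16 ✓.


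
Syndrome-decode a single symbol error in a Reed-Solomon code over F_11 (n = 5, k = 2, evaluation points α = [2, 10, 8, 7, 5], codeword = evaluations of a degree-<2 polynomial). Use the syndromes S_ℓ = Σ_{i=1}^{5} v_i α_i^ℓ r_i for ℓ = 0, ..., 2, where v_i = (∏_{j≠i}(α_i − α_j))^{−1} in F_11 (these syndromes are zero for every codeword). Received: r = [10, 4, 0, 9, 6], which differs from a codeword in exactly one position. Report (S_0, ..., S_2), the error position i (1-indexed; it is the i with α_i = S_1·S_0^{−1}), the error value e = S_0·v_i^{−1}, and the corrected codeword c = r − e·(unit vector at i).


S = (5, 3, 4), error at position 5, error magnitude e = 1, c = [10, 4, 0, 9, 5].

Step 1: column multipliers v_i = (∏_{j≠i}(α_i − α_j))^{−1} mod 11.
  i = 1 (α = 2): (2−10)(2−8)(2−7)(2−5) = (−8)·(−6)·(−5)·(−3) = 720 ≡ 5, so v_1 = 5^{−1} = 9 (mod 11).
  i = 2 (α = 10): (10−2)(10−8)(10−7)(10−5) = 8·2·3·5 = 240 ≡ 9, so v_2 = 9^{−1} = 5 (mod 11).
  i = 3 (α = 8): (8−2)(8−10)(8−7)(8−5) = 6·(−2)·1·3 = −36 ≡ 8, so v_3 = 8^{−1} = 7 (mod 11).
  i = 4 (α = 7): (7−2)(7−10)(7−8)(7−5) = 5·(−3)·(−1)·2 = 30 ≡ 8, so v_4 = 8^{−1} = 7 (mod 11).
  i = 5 (α = 5): (5−2)(5−10)(5−8)(5−7) = 3·(−5)·(−3)·(−2) = −90 ≡ 9, so v_5 = 9^{−1} = 5 (mod 11).
  v = [9, 5, 7, 7, 5].
Step 2: syndromes of r = [10, 4, 0, 9, 6] (all sums mod 11).
  S_0 = Σ v_i r_i = 9·10 + 5·4 + 7·0 + 7·9 + 5·6 = 203 ≡ 5.
  S_1 = Σ v_i α_i r_i = 9·2·10 + 5·10·4 + 7·8·0 + 7·7·9 + 5·5·6 = 971 ≡ 3.
  α_i^2 mod 11 = [4, 1, 9, 5, 3].
  S_2 = Σ v_i α_i^2 r_i = 9·4·10 + 5·1·4 + 7·9·0 + 7·5·9 + 5·3·6 = 785 ≡ 4.
  S = (5, 3, 4) ≠ 0, so r is not a codeword (an error is present).
Step 3: locate the error. For a single error e at position i, S_ℓ = v_i·e·α_i^ℓ, so α_err = S_1/S_0.
  S_0^{−1} = 5^{−1} = 9 (mod 11), so α_err = 3·9 = 27 ≡ 5 = α_5. Error position i = 5.
  Consistency check: S_2/S_1 = 4·4 = 16 ≡ 5 = α_err ✓ (single-error assumption holds).
Step 4: error magnitude e = S_0/v_5 = S_0·∏_{j≠5}(α_5 − α_j) = 5·9 = 45 ≡ 1 (mod 11).
Step 5: correct position 5: c_5 = r_5 − e = 6 − 1 ≡ 5 (mod 11). Hence c = [10, 4, 0, 9, 5].
  Check: interpolating c through the α_i gives m(x) = 6 + 2·x (degree < 2) with m(α_i) = c_i for every i, so c is indeed a codeword.


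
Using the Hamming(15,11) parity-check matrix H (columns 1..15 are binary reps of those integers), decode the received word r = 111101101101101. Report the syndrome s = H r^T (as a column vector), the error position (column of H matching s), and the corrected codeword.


s = (1, 0, 0, 0)^T, error position = 8, corrected codeword c = 111101111101101

Compute s = H r^T mod 2 one row at a time:
  s_1 = 0 + 1 + 1 + 0 + 1 + 1 + 0 + 1 = 5 ≡ 1 (mod 2).
  s_2 = 1 + 0 + 1 + 1 + 1 + 1 + 0 + 1 = 6 ≡ 0 (mod 2).
  s_3 = 1 + 1 + 1 + 1 + 1 + 0 + 0 + 1 = 6 ≡ 0 (mod 2).
  s_4 = 1 + 1 + 0 + 1 + 1 + 0 + 1 + 1 = 6 ≡ 0 (mod 2).
s = (1, 0, 0, 0)^T — this equals column 8 of H (binary 1000), so error is at position 8.
Correct: flip bit 8 of r = 111101101101101 to get c = 111101111101101.


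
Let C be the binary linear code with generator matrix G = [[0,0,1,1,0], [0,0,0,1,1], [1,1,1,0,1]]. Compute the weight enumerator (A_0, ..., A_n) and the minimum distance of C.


Weight distribution: A_0 = 1, A_2 = 4, A_4 = 3. Minimum distance d = 2.

Enumerate all 2^3 = 8 messages m ∈ F_2^3.
For each, compute codeword c = mG in F_2^5, then tally its weight.
  m = 000 → c = 00000, weight = 0.
  m = 100 → c = 00110, weight = 2.
  m = 010 → c = 00011, weight = 2.
  m = 110 → c = 00101, weight = 2.
  m = 001 → c = 11101, weight = 4.
  m = 101 → c = 11011, weight = 4.
  m = 011 → c = 11110, weight = 4.
  m = 111 → c = 11000, weight = 2.
Tally weights:
  weight 0: 1 codewords.
  weight 2: 4 codewords.
  weight 4: 3 codewords.
Minimum distance d = smallest w > 0 with A_w > 0 = 2.
Sanity: Σ A_w = 8 = 2^3 = 8 ✓.


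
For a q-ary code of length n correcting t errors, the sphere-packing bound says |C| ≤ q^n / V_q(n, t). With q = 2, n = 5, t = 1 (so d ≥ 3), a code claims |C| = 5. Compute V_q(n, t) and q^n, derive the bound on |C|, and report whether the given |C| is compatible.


V_q(n, t) = 6, q^n = 32, Hamming bound = 5, |C| = 5 ≤ bound (satisfied).

Step 1: Compute V_q(n, t) = Σ_{j=0}^1 C(n, j) (q−1)^j.
  j = 0: C(5,0)·(1)^0 = 1·1 = 1.
  j = 1: C(5,1)·(1)^1 = 5·1 = 5.
  V_q(n, t) = 1 + 5 = 6.
Step 2: q^n = 2^5 = 32.
Step 3: Hamming bound ⌊q^n / V_q(n,t)⌋ = ⌊32/6⌋ = 5.
Step 4: Compare |C| = 5 to 5: satisfied.
The claimed |C| lies at the Hamming bound (tight).


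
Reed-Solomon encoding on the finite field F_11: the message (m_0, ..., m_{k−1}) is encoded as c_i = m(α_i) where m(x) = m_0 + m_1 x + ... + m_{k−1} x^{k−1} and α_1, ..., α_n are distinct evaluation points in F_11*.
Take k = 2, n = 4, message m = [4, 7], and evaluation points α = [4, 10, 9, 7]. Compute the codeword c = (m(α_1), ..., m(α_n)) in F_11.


c = [10, 8, 1, 9]

Message polynomial: m(x) = 4 + 7·x (mod 11).
For each evaluation point α_i, compute m(α_i) mod 11:
  α_1 = 4: Horner steps 7 → 10, so m(4) = 10.
  α_2 = 10: Horner steps 7 → 8, so m(10) = 8.
  α_3 = 9: Horner steps 7 → 1, so m(9) = 1.
  α_4 = 7: Horner steps 7 → 9, so m(7) = 9.
Codeword c = [10, 8, 1, 9] ∈ F_11^4.


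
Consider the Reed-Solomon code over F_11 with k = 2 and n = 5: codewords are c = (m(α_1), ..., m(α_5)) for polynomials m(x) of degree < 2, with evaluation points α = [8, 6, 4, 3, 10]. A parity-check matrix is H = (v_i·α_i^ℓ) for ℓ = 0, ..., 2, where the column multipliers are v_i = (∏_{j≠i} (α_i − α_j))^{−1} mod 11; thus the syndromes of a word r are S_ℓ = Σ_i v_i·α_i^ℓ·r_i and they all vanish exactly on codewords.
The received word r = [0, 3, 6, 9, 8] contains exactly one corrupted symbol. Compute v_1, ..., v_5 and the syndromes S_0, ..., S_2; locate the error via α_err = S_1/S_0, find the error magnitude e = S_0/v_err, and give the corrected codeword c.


S = (3, 9, 5), error at position 4, error magnitude e = 7, c = [0, 3, 6, 2, 8].

Step 1: column multipliers v_i = (∏_{j≠i}(α_i − α_j))^{−1} mod 11.
  i = 1 (α = 8): (8−6)(8−4)(8−3)(8−10) = 2·4·5·(−2) = −80 ≡ 8, so v_1 = 8^{−1} = 7 (mod 11).
  i = 2 (α = 6): (6−8)(6−4)(6−3)(6−10) = (−2)·2·3·(−4) = 48 ≡ 4, so v_2 = 4^{−1} = 3 (mod 11).
  i = 3 (α = 4): (4−8)(4−6)(4−3)(4−10) = (−4)·(−2)·1·(−6) = −48 ≡ 7, so v_3 = 7^{−1} = 8 (mod 11).
  i = 4 (α = 3): (3−8)(3−6)(3−4)(3−10) = (−5)·(−3)·(−1)·(−7) = 105 ≡ 6, so v_4 = 6^{−1} = 2 (mod 11).
  i = 5 (α = 10): (10−8)(10−6)(10−4)(10−3) = 2·4·6·7 = 336 ≡ 6, so v_5 = 6^{−1} = 2 (mod 11).
  v = [7, 3, 8, 2, 2].
Step 2: syndromes of r = [0, 3, 6, 9, 8] (all sums mod 11).
  S_0 = Σ v_i r_i = 7·0 + 3·3 + 8·6 + 2·9 + 2·8 = 91 ≡ 3.
  S_1 = Σ v_i α_i r_i = 7·8·0 + 3·6·3 + 8·4·6 + 2·3·9 + 2·10·8 = 460 ≡ 9.
  α_i^2 mod 11 = [9, 3, 5, 9, 1].
  S_2 = Σ v_i α_i^2 r_i = 7·9·0 + 3·3·3 + 8·5·6 + 2·9·9 + 2·1·8 = 445 ≡ 5.
  S = (3, 9, 5) ≠ 0, so r is not a codeword (an error is present).
Step 3: locate the error. For a single error e at position i, S_ℓ = v_i·e·α_i^ℓ, so α_err = S_1/S_0.
  S_0^{−1} = 3^{−1} = 4 (mod 11), so α_err = 9·4 = 36 ≡ 3 = α_4. Error position i = 4.
  Consistency check: S_2/S_1 = 5·5 = 25 ≡ 3 = α_err ✓ (single-error assumption holds).
Step 4: error magnitude e = S_0/v_4 = S_0·∏_{j≠4}(α_4 − α_j) = 3·6 = 18 ≡ 7 (mod 11).
Step 5: correct position 4: c_4 = r_4 − e = 9 − 7 ≡ 2 (mod 11). Hence c = [0, 3, 6, 2, 8].
  Check: interpolating c through the α_i gives m(x) = 1 + 4·x (degree < 2) with m(α_i) = c_i for every i, so c is indeed a codeword.


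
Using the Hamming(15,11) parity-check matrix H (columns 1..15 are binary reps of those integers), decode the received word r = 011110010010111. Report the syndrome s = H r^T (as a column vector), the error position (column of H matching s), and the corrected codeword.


s = (1, 1, 1, 1)^T, error position = 15, corrected codeword c = 011110010010110

Compute s = H r^T mod 2 one row at a time:
  s_1 = 1 + 0 + 0 + 1 + 0 + 1 + 1 + 1 = 5 ≡ 1 (mod 2).
  s_2 = 1 + 1 + 0 + 0 + 0 + 1 + 1 + 1 = 5 ≡ 1 (mod 2).
  s_3 = 1 + 1 + 0 + 0 + 0 + 1 + 1 + 1 = 5 ≡ 1 (mod 2).
  s_4 = 0 + 1 + 1 + 0 + 0 + 1 + 1 + 1 = 5 ≡ 1 (mod 2).
s = (1, 1, 1, 1)^T — this equals column 15 of H (binary 1111), so error is at position 15.
Correct: flip bit 15 of r = 011110010010111 to get c = 011110010010110.


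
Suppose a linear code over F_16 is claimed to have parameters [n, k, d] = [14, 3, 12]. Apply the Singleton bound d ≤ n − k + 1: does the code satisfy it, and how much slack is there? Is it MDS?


Singleton RHS = n − k + 1 = 12, slack = 0, bound satisfied, MDS.

Singleton bound: d ≤ n − k + 1.
Here n = 14, k = 3, so n − k + 1 = 12.
Given d = 12, check d ≤ 12: YES.
Slack = (n − k + 1) − d = 0.
The code is MDS (slack = 0).
Description: the claimed parameters are [14, 3, 12]_16; such a code would be MDS (meets Singleton bound).


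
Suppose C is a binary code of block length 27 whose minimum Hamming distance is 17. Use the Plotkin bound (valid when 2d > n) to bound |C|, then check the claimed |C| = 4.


Plotkin bound M ≤ 4; given |C| = 4 ≤ bound (satisfied).

Check applicability: 2d = 34, n = 27.
2d − n = 7 > 0, so Plotkin applies.
Compute d/(2d−n) = 17/7 ≈ 2.4286.
⌊d/(2d−n)⌋ = 2.
Plotkin bound: M ≤ 2·2 = 4.
Given |C| = 4, check: satisfied.
This |C| is at the Plotkin bound.


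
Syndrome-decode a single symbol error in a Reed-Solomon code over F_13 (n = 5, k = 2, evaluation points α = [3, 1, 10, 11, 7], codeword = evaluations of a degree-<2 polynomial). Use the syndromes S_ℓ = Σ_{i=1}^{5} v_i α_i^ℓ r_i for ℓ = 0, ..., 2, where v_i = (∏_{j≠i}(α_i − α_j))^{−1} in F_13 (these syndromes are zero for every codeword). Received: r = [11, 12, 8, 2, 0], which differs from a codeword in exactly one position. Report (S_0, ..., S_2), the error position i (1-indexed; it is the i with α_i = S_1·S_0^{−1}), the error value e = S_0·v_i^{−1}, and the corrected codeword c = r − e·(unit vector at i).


S = (2, 2, 2), error at position 2, error magnitude e = 2, c = [11, 10, 8, 2, 0].

Step 1: column multipliers v_i = (∏_{j≠i}(α_i − α_j))^{−1} mod 13.
  i = 1 (α = 3): (3−1)(3−10)(3−11)(3−7) = 2·(−7)·(−8)·(−4) = −448 ≡ 7, so v_1 = 7^{−1} = 2 (mod 13).
  i = 2 (α = 1): (1−3)(1−10)(1−11)(1−7) = (−2)·(−9)·(−10)·(−6) = 1080 ≡ 1, so v_2 = 1^{−1} = 1 (mod 13).
  i = 3 (α = 10): (10−3)(10−1)(10−11)(10−7) = 7·9·(−1)·3 = −189 ≡ 6, so v_3 = 6^{−1} = 11 (mod 13).
  i = 4 (α = 11): (11−3)(11−1)(11−10)(11−7) = 8·10·1·4 = 320 ≡ 8, so v_4 = 8^{−1} = 5 (mod 13).
  i = 5 (α = 7): (7−3)(7−1)(7−10)(7−11) = 4·6·(−3)·(−4) = 288 ≡ 2, so v_5 = 2^{−1} = 7 (mod 13).
  v = [2, 1, 11, 5, 7].
Step 2: syndromes of r = [11, 12, 8, 2, 0] (all sums mod 13).
  S_0 = Σ v_i r_i = 2·11 + 1·12 + 11·8 + 5·2 + 7·0 = 132 ≡ 2.
  S_1 = Σ v_i α_i r_i = 2·3·11 + 1·1·12 + 11·10·8 + 5·11·2 + 7·7·0 = 1068 ≡ 2.
  α_i^2 mod 13 = [9, 1, 9, 4, 10].
  S_2 = Σ v_i α_i^2 r_i = 2·9·11 + 1·1·12 + 11·9·8 + 5·4·2 + 7·10·0 = 1042 ≡ 2.
  S = (2, 2, 2) ≠ 0, so r is not a codeword (an error is present).
Step 3: locate the error. For a single error e at position i, S_ℓ = v_i·e·α_i^ℓ, so α_err = S_1/S_0.
  S_0^{−1} = 2^{−1} = 7 (mod 13), so α_err = 2·7 = 14 ≡ 1 = α_2. Error position i = 2.
  Consistency check: S_2/S_1 = 2·7 = 14 ≡ 1 = α_err ✓ (single-error assumption holds).
Step 4: error magnitude e = S_0/v_2 = S_0·∏_{j≠2}(α_2 − α_j) = 2·1 = 2 ≡ 2 (mod 13).
Step 5: correct position 2: c_2 = r_2 − e = 12 − 2 ≡ 10 (mod 13). Hence c = [11, 10, 8, 2, 0].
  Check: interpolating c through the α_i gives m(x) = 3 + 7·x (degree < 2) with m(α_i) = c_i for every i, so c is indeed a codeword.


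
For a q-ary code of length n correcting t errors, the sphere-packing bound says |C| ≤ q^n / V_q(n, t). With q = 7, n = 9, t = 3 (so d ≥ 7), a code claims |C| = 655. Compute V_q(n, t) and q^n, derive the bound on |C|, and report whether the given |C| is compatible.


V_q(n, t) = 19495, q^n = 40353607, Hamming bound = 2069, |C| = 655 ≤ bound (satisfied).

Step 1: Compute V_q(n, t) = Σ_{j=0}^3 C(n, j) (q−1)^j.
  j = 0: C(9,0)·(6)^0 = 1·1 = 1.
  j = 1: C(9,1)·(6)^1 = 9·6 = 54.
  j = 2: C(9,2)·(6)^2 = 36·36 = 1296.
  j = 3: C(9,3)·(6)^3 = 84·216 = 18144.
  V_q(n, t) = 1 + 54 + 1296 + 18144 = 19495.
Step 2: q^n = 7^9 = 40353607.
Step 3: Hamming bound ⌊q^n / V_q(n,t)⌋ = ⌊40353607/19495⌋ = 2069.
Step 4: Compare |C| = 655 to 2069: satisfied.
The claimed |C| lies below the Hamming bound.


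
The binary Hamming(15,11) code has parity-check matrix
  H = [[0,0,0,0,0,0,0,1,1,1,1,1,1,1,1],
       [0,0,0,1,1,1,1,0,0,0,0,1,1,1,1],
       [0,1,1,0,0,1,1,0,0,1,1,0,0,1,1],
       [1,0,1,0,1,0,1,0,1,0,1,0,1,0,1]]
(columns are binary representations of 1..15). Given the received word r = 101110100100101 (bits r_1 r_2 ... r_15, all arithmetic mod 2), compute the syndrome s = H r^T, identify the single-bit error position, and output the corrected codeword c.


s = (1, 1, 0, 0)^T, error position = 12, corrected codeword c = 101110100101101

Compute s = H r^T mod 2 one row at a time:
  s_1 = 0 + 0 + 1 + 0 + 0 + 1 + 0 + 1 = 3 ≡ 1 (mod 2).
  s_2 = 1 + 1 + 0 + 1 + 0 + 1 + 0 + 1 = 5 ≡ 1 (mod 2).
  s_3 = 0 + 1 + 0 + 1 + 1 + 0 + 0 + 1 = 4 ≡ 0 (mod 2).
  s_4 = 1 + 1 + 1 + 1 + 0 + 0 + 1 + 1 = 6 ≡ 0 (mod 2).
s = (1, 1, 0, 0)^T — this equals column 12 of H (binary 1100), so error is at position 12.
Correct: flip bit 12 of r = 101110100100101 to get c = 101110100101101.


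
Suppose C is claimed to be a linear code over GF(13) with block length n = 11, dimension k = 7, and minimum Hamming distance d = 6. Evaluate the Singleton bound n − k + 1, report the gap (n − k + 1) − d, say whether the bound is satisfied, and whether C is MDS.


Singleton RHS = n − k + 1 = 5, slack = -1, bound violated (no such code; not MDS).

Singleton bound: d ≤ n − k + 1.
Here n = 11, k = 7, so n − k + 1 = 5.
Given d = 6, check d ≤ 5: NO.
Slack = (n − k + 1) − d = -1.
The slack is negative: d = 6 exceeds n − k + 1 = 5 by 1, so the Singleton bound is violated and no linear [11, 7, 6]_13 code can exist. In particular it is not MDS (MDS requires d = n − k + 1 exactly).
Description: the claimed parameters are [11, 7, 6]_13; such a code would be impossible (violates the Singleton bound).


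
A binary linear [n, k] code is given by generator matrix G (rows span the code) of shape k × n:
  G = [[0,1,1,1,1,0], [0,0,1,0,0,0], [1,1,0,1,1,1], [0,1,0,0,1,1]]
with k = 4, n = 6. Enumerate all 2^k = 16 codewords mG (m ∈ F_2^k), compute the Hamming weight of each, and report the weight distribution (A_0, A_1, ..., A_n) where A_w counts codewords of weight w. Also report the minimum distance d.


Weight distribution: A_0 = 1, A_1 = 1, A_2 = 3, A_3 = 6, A_4 = 3, A_5 = 1, A_6 = 1. Minimum distance d = 1.

Enumerate all 2^4 = 16 messages m ∈ F_2^4.
For each, compute codeword c = mG in F_2^6, then tally its weight.
  m = 0000 → c = 000000, weight = 0.
  m = 1000 → c = 011110, weight = 4.
  m = 0100 → c = 001000, weight = 1.
  m = 1100 → c = 010110, weight = 3.
  m = 0010 → c = 110111, weight = 5.
  m = 1010 → c = 101001, weight = 3.
  m = 0110 → c = 111111, weight = 6.
  m = 1110 → c = 100001, weight = 2.
  m = 0001 → c = 010011, weight = 3.
  m = 1001 → c = 001101, weight = 3.
  m = 0101 → c = 011011, weight = 4.
  m = 1101 → c = 000101, weight = 2.
  m = 0011 → c = 100100, weight = 2.
  m = 1011 → c = 111010, weight = 4.
  m = 0111 → c = 101100, weight = 3.
  m = 1111 → c = 110010, weight = 3.
Tally weights:
  weight 0: 1 codewords.
  weight 1: 1 codewords.
  weight 2: 3 codewords.
  weight 3: 6 codewords.
  weight 4: 3 codewords.
  weight 5: 1 codewords.
  weight 6: 1 codewords.
Minimum distance d = smallest w > 0 with A_w > 0 = 1.
Sanity: Σ A_w = 16 = 2^4 = 16 ✓.


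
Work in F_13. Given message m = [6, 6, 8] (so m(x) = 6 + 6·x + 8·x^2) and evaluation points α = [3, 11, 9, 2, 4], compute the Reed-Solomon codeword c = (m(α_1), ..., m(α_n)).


c = [5, 0, 6, 11, 2]

Message polynomial: m(x) = 6 + 6·x + 8·x^2 (mod 13).
For each evaluation point α_i, compute m(α_i) mod 13:
  α_1 = 3: Horner steps 8 → 4 → 5, so m(3) = 5.
  α_2 = 11: Horner steps 8 → 3 → 0, so m(11) = 0.
  α_3 = 9: Horner steps 8 → 0 → 6, so m(9) = 6.
  α_4 = 2: Horner steps 8 → 9 → 11, so m(2) = 11.
  α_5 = 4: Horner steps 8 → 12 → 2, so m(4) = 2.
Codeword c = [5, 0, 6, 11, 2] ∈ F_13^5.


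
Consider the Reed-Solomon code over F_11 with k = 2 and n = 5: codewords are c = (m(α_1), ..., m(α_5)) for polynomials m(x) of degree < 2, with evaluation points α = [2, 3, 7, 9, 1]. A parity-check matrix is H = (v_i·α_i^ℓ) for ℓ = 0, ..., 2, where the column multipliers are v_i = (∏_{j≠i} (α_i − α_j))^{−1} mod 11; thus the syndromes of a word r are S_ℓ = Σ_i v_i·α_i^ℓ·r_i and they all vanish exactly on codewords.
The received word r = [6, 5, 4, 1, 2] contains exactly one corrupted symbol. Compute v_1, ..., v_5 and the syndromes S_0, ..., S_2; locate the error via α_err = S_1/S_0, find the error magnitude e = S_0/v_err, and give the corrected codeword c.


S = (7, 10, 8), error at position 2, error magnitude e = 6, c = [6, 10, 4, 1, 2].

Step 1: column multipliers v_i = (∏_{j≠i}(α_i − α_j))^{−1} mod 11.
  i = 1 (α = 2): (2−3)(2−7)(2−9)(2−1) = (−1)·(−5)·(−7)·1 = −35 ≡ 9, so v_1 = 9^{−1} = 5 (mod 11).
  i = 2 (α = 3): (3−2)(3−7)(3−9)(3−1) = 1·(−4)·(−6)·2 = 48 ≡ 4, so v_2 = 4^{−1} = 3 (mod 11).
  i = 3 (α = 7): (7−2)(7−3)(7−9)(7−1) = 5·4·(−2)·6 = −240 ≡ 2, so v_3 = 2^{−1} = 6 (mod 11).
  i = 4 (α = 9): (9−2)(9−3)(9−7)(9−1) = 7·6·2·8 = 672 ≡ 1, so v_4 = 1^{−1} = 1 (mod 11).
  i = 5 (α = 1): (1−2)(1−3)(1−7)(1−9) = (−1)·(−2)·(−6)·(−8) = 96 ≡ 8, so v_5 = 8^{−1} = 7 (mod 11).
  v = [5, 3, 6, 1, 7].
Step 2: syndromes of r = [6, 5, 4, 1, 2] (all sums mod 11).
  S_0 = Σ v_i r_i = 5·6 + 3·5 + 6·4 + 1·1 + 7·2 = 84 ≡ 7.
  S_1 = Σ v_i α_i r_i = 5·2·6 + 3·3·5 + 6·7·4 + 1·9·1 + 7·1·2 = 296 ≡ 10.
  α_i^2 mod 11 = [4, 9, 5, 4, 1].
  S_2 = Σ v_i α_i^2 r_i = 5·4·6 + 3·9·5 + 6·5·4 + 1·4·1 + 7·1·2 = 393 ≡ 8.
  S = (7, 10, 8) ≠ 0, so r is not a codeword (an error is present).
Step 3: locate the error. For a single error e at position i, S_ℓ = v_i·e·α_i^ℓ, so α_err = S_1/S_0.
  S_0^{−1} = 7^{−1} = 8 (mod 11), so α_err = 10·8 = 80 ≡ 3 = α_2. Error position i = 2.
  Consistency check: S_2/S_1 = 8·10 = 80 ≡ 3 = α_err ✓ (single-error assumption holds).
Step 4: error magnitude e = S_0/v_2 = S_0·∏_{j≠2}(α_2 − α_j) = 7·4 = 28 ≡ 6 (mod 11).
Step 5: correct position 2: c_2 = r_2 − e = 5 − 6 ≡ 10 (mod 11). Hence c = [6, 10, 4, 1, 2].
  Check: interpolating c through the α_i gives m(x) = 9 + 4·x (degree < 2) with m(α_i) = c_i for every i, so c is indeed a codeword.


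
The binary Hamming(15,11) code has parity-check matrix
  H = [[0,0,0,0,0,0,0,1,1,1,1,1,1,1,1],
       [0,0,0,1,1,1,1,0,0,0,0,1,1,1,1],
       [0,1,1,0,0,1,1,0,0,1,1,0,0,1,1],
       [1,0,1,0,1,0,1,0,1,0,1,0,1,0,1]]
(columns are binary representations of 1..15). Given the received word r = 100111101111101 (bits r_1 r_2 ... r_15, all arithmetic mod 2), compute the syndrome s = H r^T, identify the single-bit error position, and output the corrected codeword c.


s = (0, 1, 1, 1)^T, error position = 7, corrected codeword c = 100111001111101

Compute s = H r^T mod 2 one row at a time:
  s_1 = 0 + 1 + 1 + 1 + 1 + 1 + 0 + 1 = 6 ≡ 0 (mod 2).
  s_2 = 1 + 1 + 1 + 1 + 1 + 1 + 0 + 1 = 7 ≡ 1 (mod 2).
  s_3 = 0 + 0 + 1 + 1 + 1 + 1 + 0 + 1 = 5 ≡ 1 (mod 2).
  s_4 = 1 + 0 + 1 + 1 + 1 + 1 + 1 + 1 = 7 ≡ 1 (mod 2).
s = (0, 1, 1, 1)^T — this equals column 7 of H (binary 0111), so error is at position 7.
Correct: flip bit 7 of r = 100111101111101 to get c = 100111001111101.


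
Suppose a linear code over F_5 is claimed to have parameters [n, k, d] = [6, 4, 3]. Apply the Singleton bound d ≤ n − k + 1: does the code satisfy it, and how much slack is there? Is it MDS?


Singleton RHS = n − k + 1 = 3, slack = 0, bound satisfied, MDS.

Singleton bound: d ≤ n − k + 1.
Here n = 6, k = 4, so n − k + 1 = 3.
Given d = 3, check d ≤ 3: YES.
Slack = (n − k + 1) − d = 0.
The code is MDS (slack = 0).
Description: the claimed parameters are [6, 4, 3]_5; such a code would be MDS (meets Singleton bound).


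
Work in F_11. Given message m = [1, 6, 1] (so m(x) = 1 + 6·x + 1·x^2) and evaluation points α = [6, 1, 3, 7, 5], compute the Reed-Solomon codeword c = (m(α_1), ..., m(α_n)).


c = [7, 8, 6, 4, 1]

Message polynomial: m(x) = 1 + 6·x + 1·x^2 (mod 11).
For each evaluation point α_i, compute m(α_i) mod 11:
  α_1 = 6: Horner steps 1 → 1 → 7, so m(6) = 7.
  α_2 = 1: Horner steps 1 → 7 → 8, so m(1) = 8.
  α_3 = 3: Horner steps 1 → 9 → 6, so m(3) = 6.
  α_4 = 7: Horner steps 1 → 2 → 4, so m(7) = 4.
  α_5 = 5: Horner steps 1 → 0 → 1, so m(5) = 1.
Codeword c = [7, 8, 6, 4, 1] ∈ F_11^5.


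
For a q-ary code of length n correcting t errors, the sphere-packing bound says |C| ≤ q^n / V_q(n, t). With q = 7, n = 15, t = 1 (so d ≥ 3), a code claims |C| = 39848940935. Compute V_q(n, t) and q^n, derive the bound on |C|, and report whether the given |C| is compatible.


V_q(n, t) = 91, q^n = 4747561509943, Hamming bound = 52171005603, |C| = 39848940935 ≤ bound (satisfied).

Step 1: Compute V_q(n, t) = Σ_{j=0}^1 C(n, j) (q−1)^j.
  j = 0: C(15,0)·(6)^0 = 1·1 = 1.
  j = 1: C(15,1)·(6)^1 = 15·6 = 90.
  V_q(n, t) = 1 + 90 = 91.
Step 2: q^n = 7^15 = 4747561509943.
Step 3: Hamming bound ⌊q^n / V_q(n,t)⌋ = ⌊4747561509943/91⌋ = 52171005603.
Step 4: Compare |C| = 39848940935 to 52171005603: satisfied.
The claimed |C| lies below the Hamming bound.


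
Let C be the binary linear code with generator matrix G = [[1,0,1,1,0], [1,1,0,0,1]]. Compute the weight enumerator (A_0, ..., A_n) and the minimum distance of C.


Weight distribution: A_0 = 1, A_3 = 2, A_4 = 1. Minimum distance d = 3.

Enumerate all 2^2 = 4 messages m ∈ F_2^2.
For each, compute codeword c = mG in F_2^5, then tally its weight.
  m = 00 → c = 00000, weight = 0.
  m = 10 → c = 10110, weight = 3.
  m = 01 → c = 11001, weight = 3.
  m = 11 → c = 01111, weight = 4.
Tally weights:
  weight 0: 1 codewords.
  weight 3: 2 codewords.
  weight 4: 1 codewords.
Minimum distance d = smallest w > 0 with A_w > 0 = 3.
Sanity: Σ A_w = 4 = 2^2 = 4 ✓.


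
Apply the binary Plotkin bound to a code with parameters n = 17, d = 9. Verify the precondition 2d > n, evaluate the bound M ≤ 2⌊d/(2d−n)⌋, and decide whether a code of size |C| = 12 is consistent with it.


Plotkin bound M ≤ 18; given |C| = 12 ≤ bound (satisfied).

Check applicability: 2d = 18, n = 17.
2d − n = 1 > 0, so Plotkin applies.
Compute d/(2d−n) = 9/1 ≈ 9.0000.
⌊d/(2d−n)⌋ = 9.
Plotkin bound: M ≤ 2·9 = 18.
Given |C| = 12, check: satisfied.
This |C| is below the Plotkin bound.


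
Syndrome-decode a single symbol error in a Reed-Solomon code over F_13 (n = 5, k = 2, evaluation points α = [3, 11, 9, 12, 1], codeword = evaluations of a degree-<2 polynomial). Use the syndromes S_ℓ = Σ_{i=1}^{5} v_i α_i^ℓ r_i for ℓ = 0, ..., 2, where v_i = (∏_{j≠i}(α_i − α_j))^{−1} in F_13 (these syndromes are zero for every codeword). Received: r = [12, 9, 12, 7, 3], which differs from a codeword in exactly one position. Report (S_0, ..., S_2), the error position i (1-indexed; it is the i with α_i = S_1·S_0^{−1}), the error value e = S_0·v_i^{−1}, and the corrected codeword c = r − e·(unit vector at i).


S = (6, 2, 5), error at position 3, error magnitude e = 12, c = [12, 9, 0, 7, 3].

Step 1: column multipliers v_i = (∏_{j≠i}(α_i − α_j))^{−1} mod 13.
  i = 1 (α = 3): (3−11)(3−9)(3−12)(3−1) = (−8)·(−6)·(−9)·2 = −864 ≡ 7, so v_1 = 7^{−1} = 2 (mod 13).
  i = 2 (α = 11): (11−3)(11−9)(11−12)(11−1) = 8·2·(−1)·10 = −160 ≡ 9, so v_2 = 9^{−1} = 3 (mod 13).
  i = 3 (α = 9): (9−3)(9−11)(9−12)(9−1) = 6·(−2)·(−3)·8 = 288 ≡ 2, so v_3 = 2^{−1} = 7 (mod 13).
  i = 4 (α = 12): (12−3)(12−11)(12−9)(12−1) = 9·1·3·11 = 297 ≡ 11, so v_4 = 11^{−1} = 6 (mod 13).
  i = 5 (α = 1): (1−3)(1−11)(1−9)(1−12) = (−2)·(−10)·(−8)·(−11) = 1760 ≡ 5, so v_5 = 5^{−1} = 8 (mod 13).
  v = [2, 3, 7, 6, 8].
Step 2: syndromes of r = [12, 9, 12, 7, 3] (all sums mod 13).
  S_0 = Σ v_i r_i = 2·12 + 3·9 + 7·12 + 6·7 + 8·3 = 201 ≡ 6.
  S_1 = Σ v_i α_i r_i = 2·3·12 + 3·11·9 + 7·9·12 + 6·12·7 + 8·1·3 = 1653 ≡ 2.
  α_i^2 mod 13 = [9, 4, 3, 1, 1].
  S_2 = Σ v_i α_i^2 r_i = 2·9·12 + 3·4·9 + 7·3·12 + 6·1·7 + 8·1·3 = 642 ≡ 5.
  S = (6, 2, 5) ≠ 0, so r is not a codeword (an error is present).
Step 3: locate the error. For a single error e at position i, S_ℓ = v_i·e·α_i^ℓ, so α_err = S_1/S_0.
  S_0^{−1} = 6^{−1} = 11 (mod 13), so α_err = 2·11 = 22 ≡ 9 = α_3. Error position i = 3.
  Consistency check: S_2/S_1 = 5·7 = 35 ≡ 9 = α_err ✓ (single-error assumption holds).
Step 4: error magnitude e = S_0/v_3 = S_0·∏_{j≠3}(α_3 − α_j) = 6·2 = 12 ≡ 12 (mod 13).
Step 5: correct position 3: c_3 = r_3 − e = 12 − 12 ≡ 0 (mod 13). Hence c = [12, 9, 0, 7, 3].
  Check: interpolating c through the α_i gives m(x) = 5 + 11·x (degree < 2) with m(α_i) = c_i for every i, so c is indeed a codeword.
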